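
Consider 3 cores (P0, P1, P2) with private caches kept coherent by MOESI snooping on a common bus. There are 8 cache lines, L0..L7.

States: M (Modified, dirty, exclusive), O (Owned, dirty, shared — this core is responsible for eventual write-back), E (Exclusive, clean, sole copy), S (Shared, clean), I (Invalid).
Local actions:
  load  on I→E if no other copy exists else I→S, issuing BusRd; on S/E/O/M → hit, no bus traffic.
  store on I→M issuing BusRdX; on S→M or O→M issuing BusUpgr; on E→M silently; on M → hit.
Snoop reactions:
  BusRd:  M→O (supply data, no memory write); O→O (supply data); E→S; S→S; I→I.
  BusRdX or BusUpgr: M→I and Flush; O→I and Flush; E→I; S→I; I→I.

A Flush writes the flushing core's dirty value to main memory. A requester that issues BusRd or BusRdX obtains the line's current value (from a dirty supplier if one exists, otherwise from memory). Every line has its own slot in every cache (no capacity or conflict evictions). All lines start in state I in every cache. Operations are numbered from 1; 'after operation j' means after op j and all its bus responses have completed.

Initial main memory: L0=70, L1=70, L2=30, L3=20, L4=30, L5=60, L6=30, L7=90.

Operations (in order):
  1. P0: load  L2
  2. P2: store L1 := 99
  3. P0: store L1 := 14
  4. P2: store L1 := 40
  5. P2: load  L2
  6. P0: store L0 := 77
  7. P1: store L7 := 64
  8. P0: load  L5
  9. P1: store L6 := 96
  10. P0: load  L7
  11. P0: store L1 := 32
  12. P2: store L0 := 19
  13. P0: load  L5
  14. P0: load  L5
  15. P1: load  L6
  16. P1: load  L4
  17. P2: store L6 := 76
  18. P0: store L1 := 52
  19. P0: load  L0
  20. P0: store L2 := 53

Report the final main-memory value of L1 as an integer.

  op1 P0: load  L2 → E/I/I on L2; bus BusRd; mem=30
  op2 P2: store L1 := 99 → I/I/M on L1; bus BusRdX; mem=70
  op3 P0: store L1 := 14 → M/I/I on L1; bus BusRdX Flush; mem=99
  op4 P2: store L1 := 40 → I/I/M on L1; bus BusRdX Flush; mem=14
  op5 P2: load  L2 → S/I/S on L2; bus BusRd; mem=30
  op6 P0: store L0 := 77 → M/I/I on L0; bus BusRdX; mem=70
  op7 P1: store L7 := 64 → I/M/I on L7; bus BusRdX; mem=90
  op8 P0: load  L5 → E/I/I on L5; bus BusRd; mem=60
  op9 P1: store L6 := 96 → I/M/I on L6; bus BusRdX; mem=30
  op10 P0: load  L7 → S/O/I on L7; bus BusRd; mem=90
  op11 P0: store L1 := 32 → M/I/I on L1; bus BusRdX Flush; mem=40
  op12 P2: store L0 := 19 → I/I/M on L0; bus BusRdX Flush; mem=77
  op13 P0: load  L5 → E/I/I on L5; bus (none); mem=60
  op14 P0: load  L5 → E/I/I on L5; bus (none); mem=60
  op15 P1: load  L6 → I/M/I on L6; bus (none); mem=30
  op16 P1: load  L4 → I/E/I on L4; bus BusRd; mem=30
  op17 P2: store L6 := 76 → I/I/M on L6; bus BusRdX Flush; mem=96
  op18 P0: store L1 := 52 → M/I/I on L1; bus (none); mem=40
  op19 P0: load  L0 → S/I/O on L0; bus BusRd; mem=77
  op20 P0: store L2 := 53 → M/I/I on L2; bus BusUpgr; mem=30

memory[L1] = 40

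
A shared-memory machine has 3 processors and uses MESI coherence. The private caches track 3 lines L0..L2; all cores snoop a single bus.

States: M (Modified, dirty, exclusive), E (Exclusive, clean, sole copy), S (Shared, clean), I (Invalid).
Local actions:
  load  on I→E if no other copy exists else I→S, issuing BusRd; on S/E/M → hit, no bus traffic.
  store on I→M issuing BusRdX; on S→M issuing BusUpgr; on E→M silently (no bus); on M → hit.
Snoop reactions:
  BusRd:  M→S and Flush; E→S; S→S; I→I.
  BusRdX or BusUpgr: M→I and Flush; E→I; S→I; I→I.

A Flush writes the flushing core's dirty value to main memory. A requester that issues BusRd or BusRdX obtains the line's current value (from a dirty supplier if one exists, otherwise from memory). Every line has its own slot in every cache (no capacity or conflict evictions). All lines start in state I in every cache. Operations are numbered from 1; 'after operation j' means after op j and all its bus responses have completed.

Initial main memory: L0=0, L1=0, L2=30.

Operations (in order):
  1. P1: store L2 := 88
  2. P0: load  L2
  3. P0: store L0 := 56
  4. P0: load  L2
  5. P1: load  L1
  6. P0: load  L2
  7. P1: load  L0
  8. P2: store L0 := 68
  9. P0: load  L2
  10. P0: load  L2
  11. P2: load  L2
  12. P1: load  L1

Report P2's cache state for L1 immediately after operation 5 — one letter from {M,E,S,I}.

1. P1: store L2 := 88  bus=[BusRdX]  L2: P0=I P1=M P2=I  mem[L2]=30
2. P0: load  L2  bus=[BusRd,Flush]  L2: P0=S P1=S P2=I  mem[L2]=88
3. P0: store L0 := 56  bus=[BusRdX]  L0: P0=M P1=I P2=I  mem[L0]=0
4. P0: load  L2  bus=[-]  L2: P0=S P1=S P2=I  mem[L2]=88
5. P1: load  L1  bus=[BusRd]  L1: P0=I P1=E P2=I  mem[L1]=0
6. P0: load  L2  bus=[-]  L2: P0=S P1=S P2=I  mem[L2]=88
7. P1: load  L0  bus=[BusRd,Flush]  L0: P0=S P1=S P2=I  mem[L0]=56
8. P2: store L0 := 68  bus=[BusRdX]  L0: P0=I P1=I P2=M  mem[L0]=56
9. P0: load  L2  bus=[-]  L2: P0=S P1=S P2=I  mem[L2]=88
10. P0: load  L2  bus=[-]  L2: P0=S P1=S P2=I  mem[L2]=88
11. P2: load  L2  bus=[BusRd]  L2: P0=S P1=S P2=S  mem[L2]=88
12. P1: load  L1  bus=[-]  L1: P0=I P1=E P2=I  mem[L1]=0

state = I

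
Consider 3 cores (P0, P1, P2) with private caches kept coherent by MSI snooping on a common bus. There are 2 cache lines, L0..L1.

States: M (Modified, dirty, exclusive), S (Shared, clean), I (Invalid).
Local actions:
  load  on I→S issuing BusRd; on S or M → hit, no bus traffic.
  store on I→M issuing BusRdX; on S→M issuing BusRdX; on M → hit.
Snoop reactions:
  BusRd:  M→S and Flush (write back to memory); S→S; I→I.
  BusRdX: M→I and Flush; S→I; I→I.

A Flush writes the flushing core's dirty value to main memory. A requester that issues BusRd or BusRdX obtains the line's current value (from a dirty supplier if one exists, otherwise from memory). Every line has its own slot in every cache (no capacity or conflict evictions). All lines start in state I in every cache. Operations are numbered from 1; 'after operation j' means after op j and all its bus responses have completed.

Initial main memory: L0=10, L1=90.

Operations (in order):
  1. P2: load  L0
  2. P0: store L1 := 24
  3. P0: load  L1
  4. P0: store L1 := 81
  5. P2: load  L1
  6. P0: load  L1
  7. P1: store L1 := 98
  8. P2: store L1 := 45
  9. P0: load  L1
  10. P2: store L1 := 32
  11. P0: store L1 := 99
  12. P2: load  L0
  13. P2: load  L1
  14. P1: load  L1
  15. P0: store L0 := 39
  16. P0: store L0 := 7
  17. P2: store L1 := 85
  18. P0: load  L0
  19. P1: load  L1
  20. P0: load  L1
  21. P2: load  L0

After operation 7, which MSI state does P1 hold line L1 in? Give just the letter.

state = M

  op1 P2: load  L0 → I/I/S on L0; bus BusRd; mem=10
  op2 P0: store L1 := 24 → M/I/I on L1; bus BusRdX; mem=90
  op3 P0: load  L1 → M/I/I on L1; bus (none); mem=90
  op4 P0: store L1 := 81 → M/I/I on L1; bus (none); mem=90
  op5 P2: load  L1 → S/I/S on L1; bus BusRd Flush; mem=81
  op6 P0: load  L1 → S/I/S on L1; bus (none); mem=81
  op7 P1: store L1 := 98 → I/M/I on L1; bus BusRdX; mem=81
  op8 P2: store L1 := 45 → I/I/M on L1; bus BusRdX Flush; mem=98
  op9 P0: load  L1 → S/I/S on L1; bus BusRd Flush; mem=45
  op10 P2: store L1 := 32 → I/I/M on L1; bus BusRdX; mem=45
  op11 P0: store L1 := 99 → M/I/I on L1; bus BusRdX Flush; mem=32
  op12 P2: load  L0 → I/I/S on L0; bus (none); mem=10
  op13 P2: load  L1 → S/I/S on L1; bus BusRd Flush; mem=99
  op14 P1: load  L1 → S/S/S on L1; bus BusRd; mem=99
  op15 P0: store L0 := 39 → M/I/I on L0; bus BusRdX; mem=10
  op16 P0: store L0 := 7 → M/I/I on L0; bus (none); mem=10
  op17 P2: store L1 := 85 → I/I/M on L1; bus BusRdX; mem=99
  op18 P0: load  L0 → M/I/I on L0; bus (none); mem=10
  op19 P1: load  L1 → I/S/S on L1; bus BusRd Flush; mem=85
  op20 P0: load  L1 → S/S/S on L1; bus BusRd; mem=85
  op21 P2: load  L0 → S/I/S on L0; bus BusRd Flush; mem=7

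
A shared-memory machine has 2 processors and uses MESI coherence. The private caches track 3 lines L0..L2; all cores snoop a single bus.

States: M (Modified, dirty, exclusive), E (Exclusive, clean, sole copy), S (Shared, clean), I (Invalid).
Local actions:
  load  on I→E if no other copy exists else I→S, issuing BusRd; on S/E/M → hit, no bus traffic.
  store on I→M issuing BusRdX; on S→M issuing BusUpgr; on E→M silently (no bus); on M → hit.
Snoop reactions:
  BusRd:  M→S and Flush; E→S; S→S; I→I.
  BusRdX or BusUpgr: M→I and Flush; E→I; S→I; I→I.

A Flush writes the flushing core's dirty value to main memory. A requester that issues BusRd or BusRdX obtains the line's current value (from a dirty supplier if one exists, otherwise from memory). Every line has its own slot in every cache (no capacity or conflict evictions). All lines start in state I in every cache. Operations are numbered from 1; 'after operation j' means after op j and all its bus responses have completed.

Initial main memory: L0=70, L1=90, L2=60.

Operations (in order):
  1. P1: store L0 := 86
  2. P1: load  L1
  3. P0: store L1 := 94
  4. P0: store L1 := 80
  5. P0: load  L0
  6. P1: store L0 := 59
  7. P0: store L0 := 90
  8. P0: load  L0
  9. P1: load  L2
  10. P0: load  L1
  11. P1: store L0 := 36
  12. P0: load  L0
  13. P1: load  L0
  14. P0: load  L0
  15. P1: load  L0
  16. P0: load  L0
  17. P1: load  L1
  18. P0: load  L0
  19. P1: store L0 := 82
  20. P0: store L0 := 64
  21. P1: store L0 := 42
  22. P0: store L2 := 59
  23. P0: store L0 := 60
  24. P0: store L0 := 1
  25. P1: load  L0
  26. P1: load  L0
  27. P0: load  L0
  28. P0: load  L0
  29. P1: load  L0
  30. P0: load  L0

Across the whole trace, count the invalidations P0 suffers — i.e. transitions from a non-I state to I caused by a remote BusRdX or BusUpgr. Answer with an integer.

invalidations = 4

[1] P1: store L0 := 86 | P0:I, P1:M(86) | bus: BusRdX
[2] P1: load  L1 | P0:I, P1:E(90) | bus: BusRd
[3] P0: store L1 := 94 | P0:M(94), P1:I | bus: BusRdX
[4] P0: store L1 := 80 | P0:M(80), P1:I | bus: none
[5] P0: load  L0 | P0:S(86), P1:S(86) | bus: BusRd,Flush
[6] P1: store L0 := 59 | P0:I, P1:M(59) | bus: BusUpgr
[7] P0: store L0 := 90 | P0:M(90), P1:I | bus: BusRdX,Flush
[8] P0: load  L0 | P0:M(90), P1:I | bus: none
[9] P1: load  L2 | P0:I, P1:E(60) | bus: BusRd
[10] P0: load  L1 | P0:M(80), P1:I | bus: none
[11] P1: store L0 := 36 | P0:I, P1:M(36) | bus: BusRdX,Flush
[12] P0: load  L0 | P0:S(36), P1:S(36) | bus: BusRd,Flush
[13] P1: load  L0 | P0:S(36), P1:S(36) | bus: none
[14] P0: load  L0 | P0:S(36), P1:S(36) | bus: none
[15] P1: load  L0 | P0:S(36), P1:S(36) | bus: none
[16] P0: load  L0 | P0:S(36), P1:S(36) | bus: none
[17] P1: load  L1 | P0:S(80), P1:S(80) | bus: BusRd,Flush
[18] P0: load  L0 | P0:S(36), P1:S(36) | bus: none
[19] P1: store L0 := 82 | P0:I, P1:M(82) | bus: BusUpgr
[20] P0: store L0 := 64 | P0:M(64), P1:I | bus: BusRdX,Flush
[21] P1: store L0 := 42 | P0:I, P1:M(42) | bus: BusRdX,Flush
[22] P0: store L2 := 59 | P0:M(59), P1:I | bus: BusRdX
[23] P0: store L0 := 60 | P0:M(60), P1:I | bus: BusRdX,Flush
[24] P0: store L0 := 1 | P0:M(1), P1:I | bus: none
[25] P1: load  L0 | P0:S(1), P1:S(1) | bus: BusRd,Flush
[26] P1: load  L0 | P0:S(1), P1:S(1) | bus: none
[27] P0: load  L0 | P0:S(1), P1:S(1) | bus: none
[28] P0: load  L0 | P0:S(1), P1:S(1) | bus: none
[29] P1: load  L0 | P0:S(1), P1:S(1) | bus: none
[30] P0: load  L0 | P0:S(1), P1:S(1) | bus: none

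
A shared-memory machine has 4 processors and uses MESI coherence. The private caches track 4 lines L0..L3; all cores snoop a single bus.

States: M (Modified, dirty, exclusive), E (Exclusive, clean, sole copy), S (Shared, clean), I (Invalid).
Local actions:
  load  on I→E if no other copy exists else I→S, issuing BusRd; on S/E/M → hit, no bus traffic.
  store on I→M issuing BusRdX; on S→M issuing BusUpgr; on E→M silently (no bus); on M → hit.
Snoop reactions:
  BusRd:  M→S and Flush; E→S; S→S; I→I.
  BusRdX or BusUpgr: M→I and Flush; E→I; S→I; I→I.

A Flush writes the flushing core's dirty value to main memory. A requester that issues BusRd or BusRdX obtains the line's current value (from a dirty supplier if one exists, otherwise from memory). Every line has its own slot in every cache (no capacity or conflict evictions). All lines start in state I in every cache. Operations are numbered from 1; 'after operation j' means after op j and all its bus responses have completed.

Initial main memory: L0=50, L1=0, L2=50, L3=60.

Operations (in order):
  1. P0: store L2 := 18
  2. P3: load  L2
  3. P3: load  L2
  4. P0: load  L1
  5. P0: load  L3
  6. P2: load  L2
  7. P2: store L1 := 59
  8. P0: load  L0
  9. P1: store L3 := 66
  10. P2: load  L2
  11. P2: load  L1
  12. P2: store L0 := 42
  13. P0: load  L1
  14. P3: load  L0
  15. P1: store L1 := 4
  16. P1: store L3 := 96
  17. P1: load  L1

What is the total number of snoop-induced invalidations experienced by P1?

invalidations = 0

step 1: P0: store L2 := 18  ⟶  MIII  (L2)  txn=BusRdX  M[L2]=50
step 2: P3: load  L2  ⟶  SIIS  (L2)  txn=BusRd+Flush  M[L2]=18
step 3: P3: load  L2  ⟶  SIIS  (L2)  txn=∅  M[L2]=18
step 4: P0: load  L1  ⟶  EIII  (L1)  txn=BusRd  M[L1]=0
step 5: P0: load  L3  ⟶  EIII  (L3)  txn=BusRd  M[L3]=60
step 6: P2: load  L2  ⟶  SISS  (L2)  txn=BusRd  M[L2]=18
step 7: P2: store L1 := 59  ⟶  IIMI  (L1)  txn=BusRdX  M[L1]=0
step 8: P0: load  L0  ⟶  EIII  (L0)  txn=BusRd  M[L0]=50
step 9: P1: store L3 := 66  ⟶  IMII  (L3)  txn=BusRdX  M[L3]=60
step 10: P2: load  L2  ⟶  SISS  (L2)  txn=∅  M[L2]=18
step 11: P2: load  L1  ⟶  IIMI  (L1)  txn=∅  M[L1]=0
step 12: P2: store L0 := 42  ⟶  IIMI  (L0)  txn=BusRdX  M[L0]=50
step 13: P0: load  L1  ⟶  SISI  (L1)  txn=BusRd+Flush  M[L1]=59
step 14: P3: load  L0  ⟶  IISS  (L0)  txn=BusRd+Flush  M[L0]=42
step 15: P1: store L1 := 4  ⟶  IMII  (L1)  txn=BusRdX  M[L1]=59
step 16: P1: store L3 := 96  ⟶  IMII  (L3)  txn=∅  M[L3]=60
step 17: P1: load  L1  ⟶  IMII  (L1)  txn=∅  M[L1]=59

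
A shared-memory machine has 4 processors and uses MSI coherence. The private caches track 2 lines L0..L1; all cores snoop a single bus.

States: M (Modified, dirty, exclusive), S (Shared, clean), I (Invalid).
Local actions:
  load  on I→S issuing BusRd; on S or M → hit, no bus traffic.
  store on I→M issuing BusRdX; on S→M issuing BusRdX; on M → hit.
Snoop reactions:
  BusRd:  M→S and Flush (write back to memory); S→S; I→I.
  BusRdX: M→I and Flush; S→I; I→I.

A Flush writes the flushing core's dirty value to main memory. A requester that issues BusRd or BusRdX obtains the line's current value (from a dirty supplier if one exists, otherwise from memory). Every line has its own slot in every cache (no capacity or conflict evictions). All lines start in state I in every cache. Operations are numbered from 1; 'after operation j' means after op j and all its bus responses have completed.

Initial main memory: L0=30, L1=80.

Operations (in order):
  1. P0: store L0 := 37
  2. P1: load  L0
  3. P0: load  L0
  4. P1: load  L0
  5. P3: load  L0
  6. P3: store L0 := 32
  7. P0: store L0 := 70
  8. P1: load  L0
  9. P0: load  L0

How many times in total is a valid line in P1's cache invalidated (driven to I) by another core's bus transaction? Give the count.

step 1: P0: store L0 := 37  ⟶  MIII  (L0)  txn=BusRdX  M[L0]=30
step 2: P1: load  L0  ⟶  SSII  (L0)  txn=BusRd+Flush  M[L0]=37
step 3: P0: load  L0  ⟶  SSII  (L0)  txn=∅  M[L0]=37
step 4: P1: load  L0  ⟶  SSII  (L0)  txn=∅  M[L0]=37
step 5: P3: load  L0  ⟶  SSIS  (L0)  txn=BusRd  M[L0]=37
step 6: P3: store L0 := 32  ⟶  IIIM  (L0)  txn=BusRdX  M[L0]=37
step 7: P0: store L0 := 70  ⟶  MIII  (L0)  txn=BusRdX+Flush  M[L0]=32
step 8: P1: load  L0  ⟶  SSII  (L0)  txn=BusRd+Flush  M[L0]=70
step 9: P0: load  L0  ⟶  SSII  (L0)  txn=∅  M[L0]=70

invalidations = 1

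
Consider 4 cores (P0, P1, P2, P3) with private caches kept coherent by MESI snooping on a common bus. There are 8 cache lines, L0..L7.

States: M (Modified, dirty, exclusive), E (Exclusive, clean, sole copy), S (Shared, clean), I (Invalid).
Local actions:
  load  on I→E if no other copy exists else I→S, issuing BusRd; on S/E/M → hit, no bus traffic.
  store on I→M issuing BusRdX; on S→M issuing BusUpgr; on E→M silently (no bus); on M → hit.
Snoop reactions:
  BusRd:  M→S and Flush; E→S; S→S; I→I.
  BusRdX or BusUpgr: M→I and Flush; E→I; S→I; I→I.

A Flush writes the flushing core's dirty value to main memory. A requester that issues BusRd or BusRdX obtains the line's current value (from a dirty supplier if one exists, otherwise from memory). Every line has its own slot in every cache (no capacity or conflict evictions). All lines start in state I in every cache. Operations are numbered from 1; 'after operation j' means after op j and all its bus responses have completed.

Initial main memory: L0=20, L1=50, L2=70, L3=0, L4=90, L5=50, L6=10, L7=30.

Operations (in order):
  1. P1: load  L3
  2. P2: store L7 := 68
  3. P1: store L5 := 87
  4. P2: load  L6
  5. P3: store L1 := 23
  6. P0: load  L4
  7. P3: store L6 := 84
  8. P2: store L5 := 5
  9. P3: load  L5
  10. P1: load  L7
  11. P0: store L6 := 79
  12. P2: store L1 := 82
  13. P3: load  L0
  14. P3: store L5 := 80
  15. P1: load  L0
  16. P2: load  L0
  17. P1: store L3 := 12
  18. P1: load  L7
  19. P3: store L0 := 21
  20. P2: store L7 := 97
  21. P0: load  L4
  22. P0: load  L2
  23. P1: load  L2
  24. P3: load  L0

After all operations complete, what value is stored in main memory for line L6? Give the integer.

memory[L6] = 84

step 1: P1: load  L3  ⟶  IEII  (L3)  txn=BusRd  M[L3]=0
step 2: P2: store L7 := 68  ⟶  IIMI  (L7)  txn=BusRdX  M[L7]=30
step 3: P1: store L5 := 87  ⟶  IMII  (L5)  txn=BusRdX  M[L5]=50
step 4: P2: load  L6  ⟶  IIEI  (L6)  txn=BusRd  M[L6]=10
step 5: P3: store L1 := 23  ⟶  IIIM  (L1)  txn=BusRdX  M[L1]=50
step 6: P0: load  L4  ⟶  EIII  (L4)  txn=BusRd  M[L4]=90
step 7: P3: store L6 := 84  ⟶  IIIM  (L6)  txn=BusRdX  M[L6]=10
step 8: P2: store L5 := 5  ⟶  IIMI  (L5)  txn=BusRdX+Flush  M[L5]=87
step 9: P3: load  L5  ⟶  IISS  (L5)  txn=BusRd+Flush  M[L5]=5
step 10: P1: load  L7  ⟶  ISSI  (L7)  txn=BusRd+Flush  M[L7]=68
step 11: P0: store L6 := 79  ⟶  MIII  (L6)  txn=BusRdX+Flush  M[L6]=84
step 12: P2: store L1 := 82  ⟶  IIMI  (L1)  txn=BusRdX+Flush  M[L1]=23
step 13: P3: load  L0  ⟶  IIIE  (L0)  txn=BusRd  M[L0]=20
step 14: P3: store L5 := 80  ⟶  IIIM  (L5)  txn=BusUpgr  M[L5]=5
step 15: P1: load  L0  ⟶  ISIS  (L0)  txn=BusRd  M[L0]=20
step 16: P2: load  L0  ⟶  ISSS  (L0)  txn=BusRd  M[L0]=20
step 17: P1: store L3 := 12  ⟶  IMII  (L3)  txn=∅  M[L3]=0
step 18: P1: load  L7  ⟶  ISSI  (L7)  txn=∅  M[L7]=68
step 19: P3: store L0 := 21  ⟶  IIIM  (L0)  txn=BusUpgr  M[L0]=20
step 20: P2: store L7 := 97  ⟶  IIMI  (L7)  txn=BusUpgr  M[L7]=68
step 21: P0: load  L4  ⟶  EIII  (L4)  txn=∅  M[L4]=90
step 22: P0: load  L2  ⟶  EIII  (L2)  txn=BusRd  M[L2]=70
step 23: P1: load  L2  ⟶  SSII  (L2)  txn=BusRd  M[L2]=70
step 24: P3: load  L0  ⟶  IIIM  (L0)  txn=∅  M[L0]=20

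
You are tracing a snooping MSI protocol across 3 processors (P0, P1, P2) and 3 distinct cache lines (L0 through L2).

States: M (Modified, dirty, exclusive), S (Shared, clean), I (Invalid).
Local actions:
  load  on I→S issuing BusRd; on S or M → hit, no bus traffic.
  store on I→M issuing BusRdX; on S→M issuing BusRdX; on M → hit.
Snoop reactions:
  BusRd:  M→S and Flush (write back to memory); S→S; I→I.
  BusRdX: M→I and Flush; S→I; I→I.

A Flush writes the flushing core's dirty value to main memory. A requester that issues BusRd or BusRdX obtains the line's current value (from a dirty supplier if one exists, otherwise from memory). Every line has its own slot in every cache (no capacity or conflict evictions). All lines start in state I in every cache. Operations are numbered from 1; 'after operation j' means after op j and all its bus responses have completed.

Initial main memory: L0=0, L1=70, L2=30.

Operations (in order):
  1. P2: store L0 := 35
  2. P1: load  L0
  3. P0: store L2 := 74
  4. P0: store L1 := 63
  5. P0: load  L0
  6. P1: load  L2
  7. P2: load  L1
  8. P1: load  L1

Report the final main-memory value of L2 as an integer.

[1] P2: store L0 := 35 | P0:I, P1:I, P2:M(35) | bus: BusRdX
[2] P1: load  L0 | P0:I, P1:S(35), P2:S(35) | bus: BusRd,Flush
[3] P0: store L2 := 74 | P0:M(74), P1:I, P2:I | bus: BusRdX
[4] P0: store L1 := 63 | P0:M(63), P1:I, P2:I | bus: BusRdX
[5] P0: load  L0 | P0:S(35), P1:S(35), P2:S(35) | bus: BusRd
[6] P1: load  L2 | P0:S(74), P1:S(74), P2:I | bus: BusRd,Flush
[7] P2: load  L1 | P0:S(63), P1:I, P2:S(63) | bus: BusRd,Flush
[8] P1: load  L1 | P0:S(63), P1:S(63), P2:S(63) | bus: BusRd

memory[L2] = 74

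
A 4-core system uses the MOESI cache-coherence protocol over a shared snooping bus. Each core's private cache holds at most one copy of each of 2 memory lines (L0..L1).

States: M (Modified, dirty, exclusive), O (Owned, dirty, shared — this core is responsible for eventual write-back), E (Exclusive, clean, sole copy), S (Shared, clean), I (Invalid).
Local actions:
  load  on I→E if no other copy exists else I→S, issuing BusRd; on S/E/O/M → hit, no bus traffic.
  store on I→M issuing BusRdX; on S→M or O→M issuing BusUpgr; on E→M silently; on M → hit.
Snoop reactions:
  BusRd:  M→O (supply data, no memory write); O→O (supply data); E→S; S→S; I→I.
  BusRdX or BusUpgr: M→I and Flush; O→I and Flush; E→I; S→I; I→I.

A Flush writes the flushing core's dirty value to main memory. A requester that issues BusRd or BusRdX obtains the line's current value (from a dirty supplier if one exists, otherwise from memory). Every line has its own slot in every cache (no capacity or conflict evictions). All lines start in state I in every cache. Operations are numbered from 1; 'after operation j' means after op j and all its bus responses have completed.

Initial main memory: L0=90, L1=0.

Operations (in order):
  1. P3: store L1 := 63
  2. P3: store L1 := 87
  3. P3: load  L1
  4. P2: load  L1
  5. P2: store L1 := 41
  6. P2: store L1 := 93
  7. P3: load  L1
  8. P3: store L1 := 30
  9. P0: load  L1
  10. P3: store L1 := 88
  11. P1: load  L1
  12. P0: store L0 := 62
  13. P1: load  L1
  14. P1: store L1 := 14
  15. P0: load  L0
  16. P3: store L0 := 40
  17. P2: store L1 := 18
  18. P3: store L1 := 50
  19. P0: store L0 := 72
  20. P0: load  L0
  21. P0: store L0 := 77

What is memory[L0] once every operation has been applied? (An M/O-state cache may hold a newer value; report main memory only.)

[1] P3: store L1 := 63 | P0:I, P1:I, P2:I, P3:M(63) | bus: BusRdX
[2] P3: store L1 := 87 | P0:I, P1:I, P2:I, P3:M(87) | bus: none
[3] P3: load  L1 | P0:I, P1:I, P2:I, P3:M(87) | bus: none
[4] P2: load  L1 | P0:I, P1:I, P2:S(87), P3:O(87) | bus: BusRd
[5] P2: store L1 := 41 | P0:I, P1:I, P2:M(41), P3:I | bus: BusUpgr,Flush
[6] P2: store L1 := 93 | P0:I, P1:I, P2:M(93), P3:I | bus: none
[7] P3: load  L1 | P0:I, P1:I, P2:O(93), P3:S(93) | bus: BusRd
[8] P3: store L1 := 30 | P0:I, P1:I, P2:I, P3:M(30) | bus: BusUpgr,Flush
[9] P0: load  L1 | P0:S(30), P1:I, P2:I, P3:O(30) | bus: BusRd
[10] P3: store L1 := 88 | P0:I, P1:I, P2:I, P3:M(88) | bus: BusUpgr
[11] P1: load  L1 | P0:I, P1:S(88), P2:I, P3:O(88) | bus: BusRd
[12] P0: store L0 := 62 | P0:M(62), P1:I, P2:I, P3:I | bus: BusRdX
[13] P1: load  L1 | P0:I, P1:S(88), P2:I, P3:O(88) | bus: none
[14] P1: store L1 := 14 | P0:I, P1:M(14), P2:I, P3:I | bus: BusUpgr,Flush
[15] P0: load  L0 | P0:M(62), P1:I, P2:I, P3:I | bus: none
[16] P3: store L0 := 40 | P0:I, P1:I, P2:I, P3:M(40) | bus: BusRdX,Flush
[17] P2: store L1 := 18 | P0:I, P1:I, P2:M(18), P3:I | bus: BusRdX,Flush
[18] P3: store L1 := 50 | P0:I, P1:I, P2:I, P3:M(50) | bus: BusRdX,Flush
[19] P0: store L0 := 72 | P0:M(72), P1:I, P2:I, P3:I | bus: BusRdX,Flush
[20] P0: load  L0 | P0:M(72), P1:I, P2:I, P3:I | bus: none
[21] P0: store L0 := 77 | P0:M(77), P1:I, P2:I, P3:I | bus: none

memory[L0] = 40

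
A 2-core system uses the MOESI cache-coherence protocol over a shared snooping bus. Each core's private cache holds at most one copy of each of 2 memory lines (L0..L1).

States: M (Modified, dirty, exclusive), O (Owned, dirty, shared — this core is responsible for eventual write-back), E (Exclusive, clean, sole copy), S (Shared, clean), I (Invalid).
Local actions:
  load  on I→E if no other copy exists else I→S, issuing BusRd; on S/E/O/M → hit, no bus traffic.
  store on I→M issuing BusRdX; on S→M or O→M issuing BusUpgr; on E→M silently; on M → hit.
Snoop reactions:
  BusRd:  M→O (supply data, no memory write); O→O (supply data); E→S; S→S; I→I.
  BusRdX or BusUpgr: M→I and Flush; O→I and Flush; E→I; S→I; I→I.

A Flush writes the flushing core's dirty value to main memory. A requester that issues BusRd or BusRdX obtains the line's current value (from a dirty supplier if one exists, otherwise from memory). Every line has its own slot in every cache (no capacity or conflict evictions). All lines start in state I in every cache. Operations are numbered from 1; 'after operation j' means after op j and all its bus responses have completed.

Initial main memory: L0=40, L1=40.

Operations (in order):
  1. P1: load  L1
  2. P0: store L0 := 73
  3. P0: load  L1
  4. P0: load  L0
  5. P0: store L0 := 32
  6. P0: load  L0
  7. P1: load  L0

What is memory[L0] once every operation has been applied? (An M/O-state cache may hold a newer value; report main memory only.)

memory[L0] = 40

1. P1: load  L1  bus=[BusRd]  L1: P0=I P1=E  mem[L1]=40
2. P0: store L0 := 73  bus=[BusRdX]  L0: P0=M P1=I  mem[L0]=40
3. P0: load  L1  bus=[BusRd]  L1: P0=S P1=S  mem[L1]=40
4. P0: load  L0  bus=[-]  L0: P0=M P1=I  mem[L0]=40
5. P0: store L0 := 32  bus=[-]  L0: P0=M P1=I  mem[L0]=40
6. P0: load  L0  bus=[-]  L0: P0=M P1=I  mem[L0]=40
7. P1: load  L0  bus=[BusRd]  L0: P0=O P1=S  mem[L0]=40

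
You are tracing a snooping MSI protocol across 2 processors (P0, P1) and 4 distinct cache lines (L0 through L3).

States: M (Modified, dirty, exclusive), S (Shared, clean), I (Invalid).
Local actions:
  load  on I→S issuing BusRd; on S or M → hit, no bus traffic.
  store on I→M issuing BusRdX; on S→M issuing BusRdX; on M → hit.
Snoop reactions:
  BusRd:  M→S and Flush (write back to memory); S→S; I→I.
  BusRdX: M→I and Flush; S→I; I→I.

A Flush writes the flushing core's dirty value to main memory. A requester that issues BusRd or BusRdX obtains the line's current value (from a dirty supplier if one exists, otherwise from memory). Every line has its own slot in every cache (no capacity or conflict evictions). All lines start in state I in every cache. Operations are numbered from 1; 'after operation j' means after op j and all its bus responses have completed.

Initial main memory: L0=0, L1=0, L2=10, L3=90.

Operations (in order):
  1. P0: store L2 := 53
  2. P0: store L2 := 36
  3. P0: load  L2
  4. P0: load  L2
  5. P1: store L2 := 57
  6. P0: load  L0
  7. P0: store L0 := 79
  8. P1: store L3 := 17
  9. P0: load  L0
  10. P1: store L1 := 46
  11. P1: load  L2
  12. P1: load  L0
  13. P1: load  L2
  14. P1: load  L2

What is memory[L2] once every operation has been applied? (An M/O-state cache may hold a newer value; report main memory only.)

1. P0: store L2 := 53  bus=[BusRdX]  L2: P0=M P1=I  mem[L2]=10
2. P0: store L2 := 36  bus=[-]  L2: P0=M P1=I  mem[L2]=10
3. P0: load  L2  bus=[-]  L2: P0=M P1=I  mem[L2]=10
4. P0: load  L2  bus=[-]  L2: P0=M P1=I  mem[L2]=10
5. P1: store L2 := 57  bus=[BusRdX,Flush]  L2: P0=I P1=M  mem[L2]=36
6. P0: load  L0  bus=[BusRd]  L0: P0=S P1=I  mem[L0]=0
7. P0: store L0 := 79  bus=[BusRdX]  L0: P0=M P1=I  mem[L0]=0
8. P1: store L3 := 17  bus=[BusRdX]  L3: P0=I P1=M  mem[L3]=90
9. P0: load  L0  bus=[-]  L0: P0=M P1=I  mem[L0]=0
10. P1: store L1 := 46  bus=[BusRdX]  L1: P0=I P1=M  mem[L1]=0
11. P1: load  L2  bus=[-]  L2: P0=I P1=M  mem[L2]=36
12. P1: load  L0  bus=[BusRd,Flush]  L0: P0=S P1=S  mem[L0]=79
13. P1: load  L2  bus=[-]  L2: P0=I P1=M  mem[L2]=36
14. P1: load  L2  bus=[-]  L2: P0=I P1=M  mem[L2]=36

memory[L2] = 36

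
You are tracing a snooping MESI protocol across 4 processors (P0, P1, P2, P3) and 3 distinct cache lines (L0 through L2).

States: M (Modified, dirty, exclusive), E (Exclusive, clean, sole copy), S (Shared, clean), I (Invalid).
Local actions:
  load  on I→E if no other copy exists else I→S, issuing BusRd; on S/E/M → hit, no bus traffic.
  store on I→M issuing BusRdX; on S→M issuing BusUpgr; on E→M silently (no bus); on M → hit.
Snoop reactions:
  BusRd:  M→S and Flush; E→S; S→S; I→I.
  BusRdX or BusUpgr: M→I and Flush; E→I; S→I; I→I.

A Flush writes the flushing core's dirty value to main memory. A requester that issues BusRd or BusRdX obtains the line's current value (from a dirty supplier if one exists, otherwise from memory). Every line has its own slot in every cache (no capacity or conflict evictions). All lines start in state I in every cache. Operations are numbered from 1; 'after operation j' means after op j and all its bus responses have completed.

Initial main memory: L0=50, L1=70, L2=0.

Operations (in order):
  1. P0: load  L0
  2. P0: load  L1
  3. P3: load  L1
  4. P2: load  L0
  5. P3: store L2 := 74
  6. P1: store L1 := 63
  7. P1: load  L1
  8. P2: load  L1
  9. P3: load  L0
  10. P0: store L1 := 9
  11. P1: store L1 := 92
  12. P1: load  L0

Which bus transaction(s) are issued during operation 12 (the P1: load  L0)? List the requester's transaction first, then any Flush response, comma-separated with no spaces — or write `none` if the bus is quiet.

bus = BusRd

step 1: P0: load  L0  ⟶  EIII  (L0)  txn=BusRd  M[L0]=50
step 2: P0: load  L1  ⟶  EIII  (L1)  txn=BusRd  M[L1]=70
step 3: P3: load  L1  ⟶  SIIS  (L1)  txn=BusRd  M[L1]=70
step 4: P2: load  L0  ⟶  SISI  (L0)  txn=BusRd  M[L0]=50
step 5: P3: store L2 := 74  ⟶  IIIM  (L2)  txn=BusRdX  M[L2]=0
step 6: P1: store L1 := 63  ⟶  IMII  (L1)  txn=BusRdX  M[L1]=70
step 7: P1: load  L1  ⟶  IMII  (L1)  txn=∅  M[L1]=70
step 8: P2: load  L1  ⟶  ISSI  (L1)  txn=BusRd+Flush  M[L1]=63
step 9: P3: load  L0  ⟶  SISS  (L0)  txn=BusRd  M[L0]=50
step 10: P0: store L1 := 9  ⟶  MIII  (L1)  txn=BusRdX  M[L1]=63
step 11: P1: store L1 := 92  ⟶  IMII  (L1)  txn=BusRdX+Flush  M[L1]=9
step 12: P1: load  L0  ⟶  SSSS  (L0)  txn=BusRd  M[L0]=50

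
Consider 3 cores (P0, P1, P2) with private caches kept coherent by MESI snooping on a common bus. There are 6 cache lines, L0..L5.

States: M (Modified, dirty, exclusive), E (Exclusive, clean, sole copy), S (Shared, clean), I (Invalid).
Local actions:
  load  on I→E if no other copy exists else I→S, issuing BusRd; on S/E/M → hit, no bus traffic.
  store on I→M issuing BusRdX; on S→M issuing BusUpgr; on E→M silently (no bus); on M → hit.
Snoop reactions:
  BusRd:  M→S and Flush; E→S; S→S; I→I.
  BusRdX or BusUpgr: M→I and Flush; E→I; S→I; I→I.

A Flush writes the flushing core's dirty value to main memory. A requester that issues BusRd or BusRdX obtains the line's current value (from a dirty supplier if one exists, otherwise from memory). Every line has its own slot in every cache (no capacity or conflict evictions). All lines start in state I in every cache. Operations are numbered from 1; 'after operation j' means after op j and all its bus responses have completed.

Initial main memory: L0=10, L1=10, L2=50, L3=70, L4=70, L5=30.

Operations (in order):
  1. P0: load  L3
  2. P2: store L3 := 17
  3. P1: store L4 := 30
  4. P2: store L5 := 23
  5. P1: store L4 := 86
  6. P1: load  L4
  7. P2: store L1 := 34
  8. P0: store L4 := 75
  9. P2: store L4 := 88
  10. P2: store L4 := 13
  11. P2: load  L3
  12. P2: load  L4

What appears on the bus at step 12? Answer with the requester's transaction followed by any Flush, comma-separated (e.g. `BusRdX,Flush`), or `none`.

1. P0: load  L3  bus=[BusRd]  L3: P0=E P1=I P2=I  mem[L3]=70
2. P2: store L3 := 17  bus=[BusRdX]  L3: P0=I P1=I P2=M  mem[L3]=70
3. P1: store L4 := 30  bus=[BusRdX]  L4: P0=I P1=M P2=I  mem[L4]=70
4. P2: store L5 := 23  bus=[BusRdX]  L5: P0=I P1=I P2=M  mem[L5]=30
5. P1: store L4 := 86  bus=[-]  L4: P0=I P1=M P2=I  mem[L4]=70
6. P1: load  L4  bus=[-]  L4: P0=I P1=M P2=I  mem[L4]=70
7. P2: store L1 := 34  bus=[BusRdX]  L1: P0=I P1=I P2=M  mem[L1]=10
8. P0: store L4 := 75  bus=[BusRdX,Flush]  L4: P0=M P1=I P2=I  mem[L4]=86
9. P2: store L4 := 88  bus=[BusRdX,Flush]  L4: P0=I P1=I P2=M  mem[L4]=75
10. P2: store L4 := 13  bus=[-]  L4: P0=I P1=I P2=M  mem[L4]=75
11. P2: load  L3  bus=[-]  L3: P0=I P1=I P2=M  mem[L3]=70
12. P2: load  L4  bus=[-]  L4: P0=I P1=I P2=M  mem[L4]=75

bus = none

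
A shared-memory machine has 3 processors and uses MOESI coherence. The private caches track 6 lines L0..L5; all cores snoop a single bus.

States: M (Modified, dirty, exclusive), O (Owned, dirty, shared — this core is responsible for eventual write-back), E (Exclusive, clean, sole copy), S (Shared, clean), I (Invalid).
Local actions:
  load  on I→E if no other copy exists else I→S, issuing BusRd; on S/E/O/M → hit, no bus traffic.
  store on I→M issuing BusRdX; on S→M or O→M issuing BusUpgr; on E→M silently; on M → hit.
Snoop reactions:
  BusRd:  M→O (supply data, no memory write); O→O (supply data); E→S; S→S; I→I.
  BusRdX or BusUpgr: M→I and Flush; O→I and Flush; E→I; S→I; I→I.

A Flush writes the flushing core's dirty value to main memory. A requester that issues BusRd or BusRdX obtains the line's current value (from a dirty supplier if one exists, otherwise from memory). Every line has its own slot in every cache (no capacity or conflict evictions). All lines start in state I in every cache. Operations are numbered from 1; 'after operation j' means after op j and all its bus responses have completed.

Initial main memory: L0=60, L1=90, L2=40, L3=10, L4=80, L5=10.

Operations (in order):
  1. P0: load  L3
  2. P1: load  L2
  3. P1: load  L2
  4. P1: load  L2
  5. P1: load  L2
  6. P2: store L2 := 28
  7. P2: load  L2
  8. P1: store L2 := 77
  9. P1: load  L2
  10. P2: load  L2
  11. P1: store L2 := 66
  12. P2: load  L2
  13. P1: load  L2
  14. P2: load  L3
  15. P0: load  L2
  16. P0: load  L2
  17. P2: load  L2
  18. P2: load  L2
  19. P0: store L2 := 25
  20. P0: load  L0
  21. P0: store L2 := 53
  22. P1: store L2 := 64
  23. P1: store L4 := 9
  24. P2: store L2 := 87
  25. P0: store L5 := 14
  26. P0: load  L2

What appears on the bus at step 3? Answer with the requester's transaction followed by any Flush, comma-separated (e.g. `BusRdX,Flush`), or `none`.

step 1: P0: load  L3  ⟶  EII  (L3)  txn=BusRd  M[L3]=10
step 2: P1: load  L2  ⟶  IEI  (L2)  txn=BusRd  M[L2]=40
step 3: P1: load  L2  ⟶  IEI  (L2)  txn=∅  M[L2]=40
step 4: P1: load  L2  ⟶  IEI  (L2)  txn=∅  M[L2]=40
step 5: P1: load  L2  ⟶  IEI  (L2)  txn=∅  M[L2]=40
step 6: P2: store L2 := 28  ⟶  IIM  (L2)  txn=BusRdX  M[L2]=40
step 7: P2: load  L2  ⟶  IIM  (L2)  txn=∅  M[L2]=40
step 8: P1: store L2 := 77  ⟶  IMI  (L2)  txn=BusRdX+Flush  M[L2]=28
step 9: P1: load  L2  ⟶  IMI  (L2)  txn=∅  M[L2]=28
step 10: P2: load  L2  ⟶  IOS  (L2)  txn=BusRd  M[L2]=28
step 11: P1: store L2 := 66  ⟶  IMI  (L2)  txn=BusUpgr  M[L2]=28
step 12: P2: load  L2  ⟶  IOS  (L2)  txn=BusRd  M[L2]=28
step 13: P1: load  L2  ⟶  IOS  (L2)  txn=∅  M[L2]=28
step 14: P2: load  L3  ⟶  SIS  (L3)  txn=BusRd  M[L3]=10
step 15: P0: load  L2  ⟶  SOS  (L2)  txn=BusRd  M[L2]=28
step 16: P0: load  L2  ⟶  SOS  (L2)  txn=∅  M[L2]=28
step 17: P2: load  L2  ⟶  SOS  (L2)  txn=∅  M[L2]=28
step 18: P2: load  L2  ⟶  SOS  (L2)  txn=∅  M[L2]=28
step 19: P0: store L2 := 25  ⟶  MII  (L2)  txn=BusUpgr+Flush  M[L2]=66
step 20: P0: load  L0  ⟶  EII  (L0)  txn=BusRd  M[L0]=60
step 21: P0: store L2 := 53  ⟶  MII  (L2)  txn=∅  M[L2]=66
step 22: P1: store L2 := 64  ⟶  IMI  (L2)  txn=BusRdX+Flush  M[L2]=53
step 23: P1: store L4 := 9  ⟶  IMI  (L4)  txn=BusRdX  M[L4]=80
step 24: P2: store L2 := 87  ⟶  IIM  (L2)  txn=BusRdX+Flush  M[L2]=64
step 25: P0: store L5 := 14  ⟶  MII  (L5)  txn=BusRdX  M[L5]=10
step 26: P0: load  L2  ⟶  SIO  (L2)  txn=BusRd  M[L2]=64

bus = none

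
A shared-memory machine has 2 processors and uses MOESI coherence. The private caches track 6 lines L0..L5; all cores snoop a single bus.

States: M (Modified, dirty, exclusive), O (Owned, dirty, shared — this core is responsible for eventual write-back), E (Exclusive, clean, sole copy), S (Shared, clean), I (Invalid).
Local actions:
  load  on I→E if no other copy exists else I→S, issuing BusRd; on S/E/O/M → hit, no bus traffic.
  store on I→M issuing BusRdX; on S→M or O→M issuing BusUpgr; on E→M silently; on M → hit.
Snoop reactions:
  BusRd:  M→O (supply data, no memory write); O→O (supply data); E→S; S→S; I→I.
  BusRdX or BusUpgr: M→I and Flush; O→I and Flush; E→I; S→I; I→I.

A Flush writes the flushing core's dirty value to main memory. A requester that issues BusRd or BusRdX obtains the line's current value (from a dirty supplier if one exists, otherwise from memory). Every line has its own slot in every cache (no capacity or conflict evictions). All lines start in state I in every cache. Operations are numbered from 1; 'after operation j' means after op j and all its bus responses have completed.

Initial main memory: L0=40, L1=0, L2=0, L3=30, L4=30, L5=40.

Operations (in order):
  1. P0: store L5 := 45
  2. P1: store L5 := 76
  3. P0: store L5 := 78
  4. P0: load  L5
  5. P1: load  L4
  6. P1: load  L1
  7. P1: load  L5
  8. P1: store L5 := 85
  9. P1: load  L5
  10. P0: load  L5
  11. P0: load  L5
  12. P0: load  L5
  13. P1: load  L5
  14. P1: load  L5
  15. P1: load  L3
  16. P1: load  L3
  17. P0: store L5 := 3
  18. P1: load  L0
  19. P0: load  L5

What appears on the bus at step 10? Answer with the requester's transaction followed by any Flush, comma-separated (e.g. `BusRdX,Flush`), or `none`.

bus = BusRd

step 1: P0: store L5 := 45  ⟶  MI  (L5)  txn=BusRdX  M[L5]=40
step 2: P1: store L5 := 76  ⟶  IM  (L5)  txn=BusRdX+Flush  M[L5]=45
step 3: P0: store L5 := 78  ⟶  MI  (L5)  txn=BusRdX+Flush  M[L5]=76
step 4: P0: load  L5  ⟶  MI  (L5)  txn=∅  M[L5]=76
step 5: P1: load  L4  ⟶  IE  (L4)  txn=BusRd  M[L4]=30
step 6: P1: load  L1  ⟶  IE  (L1)  txn=BusRd  M[L1]=0
step 7: P1: load  L5  ⟶  OS  (L5)  txn=BusRd  M[L5]=76
step 8: P1: store L5 := 85  ⟶  IM  (L5)  txn=BusUpgr+Flush  M[L5]=78
step 9: P1: load  L5  ⟶  IM  (L5)  txn=∅  M[L5]=78
step 10: P0: load  L5  ⟶  SO  (L5)  txn=BusRd  M[L5]=78
step 11: P0: load  L5  ⟶  SO  (L5)  txn=∅  M[L5]=78
step 12: P0: load  L5  ⟶  SO  (L5)  txn=∅  M[L5]=78
step 13: P1: load  L5  ⟶  SO  (L5)  txn=∅  M[L5]=78
step 14: P1: load  L5  ⟶  SO  (L5)  txn=∅  M[L5]=78
step 15: P1: load  L3  ⟶  IE  (L3)  txn=BusRd  M[L3]=30
step 16: P1: load  L3  ⟶  IE  (L3)  txn=∅  M[L3]=30
step 17: P0: store L5 := 3  ⟶  MI  (L5)  txn=BusUpgr+Flush  M[L5]=85
step 18: P1: load  L0  ⟶  IE  (L0)  txn=BusRd  M[L0]=40
step 19: P0: load  L5  ⟶  MI  (L5)  txn=∅  M[L5]=85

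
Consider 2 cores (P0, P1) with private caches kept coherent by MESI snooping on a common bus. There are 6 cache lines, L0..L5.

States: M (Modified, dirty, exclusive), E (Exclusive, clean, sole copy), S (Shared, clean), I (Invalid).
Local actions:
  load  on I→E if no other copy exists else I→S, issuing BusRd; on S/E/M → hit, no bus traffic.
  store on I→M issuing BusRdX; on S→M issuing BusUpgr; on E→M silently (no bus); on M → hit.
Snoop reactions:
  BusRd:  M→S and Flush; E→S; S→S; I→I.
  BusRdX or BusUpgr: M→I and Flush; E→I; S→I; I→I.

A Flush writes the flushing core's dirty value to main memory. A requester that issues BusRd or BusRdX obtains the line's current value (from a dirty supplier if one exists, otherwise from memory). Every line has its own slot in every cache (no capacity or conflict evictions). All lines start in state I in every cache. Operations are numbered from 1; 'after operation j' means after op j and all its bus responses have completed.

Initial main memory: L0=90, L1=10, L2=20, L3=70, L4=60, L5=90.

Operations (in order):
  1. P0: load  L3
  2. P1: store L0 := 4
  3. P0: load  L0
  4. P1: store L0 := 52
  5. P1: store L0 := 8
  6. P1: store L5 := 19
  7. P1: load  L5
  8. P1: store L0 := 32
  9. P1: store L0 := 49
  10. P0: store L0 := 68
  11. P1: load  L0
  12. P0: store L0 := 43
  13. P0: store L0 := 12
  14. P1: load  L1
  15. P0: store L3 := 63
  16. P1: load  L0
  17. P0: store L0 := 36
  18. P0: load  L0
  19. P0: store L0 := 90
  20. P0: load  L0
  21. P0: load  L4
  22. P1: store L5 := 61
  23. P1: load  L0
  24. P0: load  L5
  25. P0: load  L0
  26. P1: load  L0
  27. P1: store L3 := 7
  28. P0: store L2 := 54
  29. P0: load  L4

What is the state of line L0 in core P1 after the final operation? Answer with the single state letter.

state = S

1. P0: load  L3  bus=[BusRd]  L3: P0=E P1=I  mem[L3]=70
2. P1: store L0 := 4  bus=[BusRdX]  L0: P0=I P1=M  mem[L0]=90
3. P0: load  L0  bus=[BusRd,Flush]  L0: P0=S P1=S  mem[L0]=4
4. P1: store L0 := 52  bus=[BusUpgr]  L0: P0=I P1=M  mem[L0]=4
5. P1: store L0 := 8  bus=[-]  L0: P0=I P1=M  mem[L0]=4
6. P1: store L5 := 19  bus=[BusRdX]  L5: P0=I P1=M  mem[L5]=90
7. P1: load  L5  bus=[-]  L5: P0=I P1=M  mem[L5]=90
8. P1: store L0 := 32  bus=[-]  L0: P0=I P1=M  mem[L0]=4
9. P1: store L0 := 49  bus=[-]  L0: P0=I P1=M  mem[L0]=4
10. P0: store L0 := 68  bus=[BusRdX,Flush]  L0: P0=M P1=I  mem[L0]=49
11. P1: load  L0  bus=[BusRd,Flush]  L0: P0=S P1=S  mem[L0]=68
12. P0: store L0 := 43  bus=[BusUpgr]  L0: P0=M P1=I  mem[L0]=68
13. P0: store L0 := 12  bus=[-]  L0: P0=M P1=I  mem[L0]=68
14. P1: load  L1  bus=[BusRd]  L1: P0=I P1=E  mem[L1]=10
15. P0: store L3 := 63  bus=[-]  L3: P0=M P1=I  mem[L3]=70
16. P1: load  L0  bus=[BusRd,Flush]  L0: P0=S P1=S  mem[L0]=12
17. P0: store L0 := 36  bus=[BusUpgr]  L0: P0=M P1=I  mem[L0]=12
18. P0: load  L0  bus=[-]  L0: P0=M P1=I  mem[L0]=12
19. P0: store L0 := 90  bus=[-]  L0: P0=M P1=I  mem[L0]=12
20. P0: load  L0  bus=[-]  L0: P0=M P1=I  mem[L0]=12
21. P0: load  L4  bus=[BusRd]  L4: P0=E P1=I  mem[L4]=60
22. P1: store L5 := 61  bus=[-]  L5: P0=I P1=M  mem[L5]=90
23. P1: load  L0  bus=[BusRd,Flush]  L0: P0=S P1=S  mem[L0]=90
24. P0: load  L5  bus=[BusRd,Flush]  L5: P0=S P1=S  mem[L5]=61
25. P0: load  L0  bus=[-]  L0: P0=S P1=S  mem[L0]=90
26. P1: load  L0  bus=[-]  L0: P0=S P1=S  mem[L0]=90
27. P1: store L3 := 7  bus=[BusRdX,Flush]  L3: P0=I P1=M  mem[L3]=63
28. P0: store L2 := 54  bus=[BusRdX]  L2: P0=M P1=I  mem[L2]=20
29. P0: load  L4  bus=[-]  L4: P0=E P1=I  mem[L4]=60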